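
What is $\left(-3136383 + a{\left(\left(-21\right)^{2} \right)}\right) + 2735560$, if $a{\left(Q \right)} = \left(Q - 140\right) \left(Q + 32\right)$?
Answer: $-258450$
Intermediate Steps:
$a{\left(Q \right)} = \left(-140 + Q\right) \left(32 + Q\right)$
$\left(-3136383 + a{\left(\left(-21\right)^{2} \right)}\right) + 2735560 = \left(-3136383 - \left(4480 - 194481 + 47628\right)\right) + 2735560 = \left(-3136383 - \left(52108 - 194481\right)\right) + 2735560 = \left(-3136383 - -142373\right) + 2735560 = \left(-3136383 + 142373\right) + 2735560 = -2994010 + 2735560 = -258450$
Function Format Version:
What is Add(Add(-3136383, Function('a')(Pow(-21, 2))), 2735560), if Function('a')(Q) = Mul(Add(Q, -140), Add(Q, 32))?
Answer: -258450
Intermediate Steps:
Function('a')(Q) = Mul(Add(-140, Q), Add(32, Q))
Add(Add(-3136383, Function('a')(Pow(-21, 2))), 2735560) = Add(Add(-3136383, Add(-4480, Pow(Pow(-21, 2), 2), Mul(-108, Pow(-21, 2)))), 2735560) = Add(Add(-3136383, Add(-4480, Pow(441, 2), Mul(-108, 441))), 2735560) = Add(Add(-3136383, Add(-4480, 194481, -47628)), 2735560) = Add(Add(-3136383, 142373), 2735560) = Add(-2994010, 2735560) = -258450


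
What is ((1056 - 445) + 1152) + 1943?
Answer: 3706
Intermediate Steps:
((1056 - 445) + 1152) + 1943 = (611 + 1152) + 1943 = 1763 + 1943 = 3706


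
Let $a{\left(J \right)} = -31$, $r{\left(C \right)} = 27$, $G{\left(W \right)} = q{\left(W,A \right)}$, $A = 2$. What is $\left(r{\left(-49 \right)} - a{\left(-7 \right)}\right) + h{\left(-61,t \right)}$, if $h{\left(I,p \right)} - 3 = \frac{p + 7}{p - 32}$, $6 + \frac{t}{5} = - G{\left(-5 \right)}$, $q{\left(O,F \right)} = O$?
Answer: $\frac{2255}{37} \approx 60.946$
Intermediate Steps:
$G{\left(W \right)} = W$
$t = -5$ ($t = -30 + 5 \left(\left(-1\right) \left(-5\right)\right) = -30 + 5 \cdot 5 = -30 + 25 = -5$)
$h{\left(I,p \right)} = 3 + \frac{7 + p}{-32 + p}$ ($h{\left(I,p \right)} = 3 + \frac{p + 7}{p - 32} = 3 + \frac{7 + p}{-32 + p}$)
$\left(r{\left(-49 \right)} - a{\left(-7 \right)}\right) + h{\left(-61,t \right)} = \left(27 - -31\right) + \frac{-89 + 4 \left(-5\right)}{-32 - 5} = \left(27 + 31\right) + \frac{-89 - 20}{-37} = 58 - - \frac{109}{37} = 58 + \frac{109}{37} = \frac{2255}{37}$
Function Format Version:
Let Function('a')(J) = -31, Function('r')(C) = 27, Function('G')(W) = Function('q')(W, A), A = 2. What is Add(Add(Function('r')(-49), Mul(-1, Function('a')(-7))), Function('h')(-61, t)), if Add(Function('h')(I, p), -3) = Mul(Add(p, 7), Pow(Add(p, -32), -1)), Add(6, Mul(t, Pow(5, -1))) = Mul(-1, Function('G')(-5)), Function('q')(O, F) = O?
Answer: Rational(2255, 37) ≈ 60.946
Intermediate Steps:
Function('G')(W) = W
t = -5 (t = Add(-30, Mul(5, Mul(-1, -5))) = Add(-30, Mul(5, 5)) = Add(-30, 25) = -5)
Function('h')(I, p) = Add(3, Mul(Pow(Add(-32, p), -1), Add(7, p))) (Function('h')(I, p) = Add(3, Mul(Add(p, 7), Pow(Add(p, -32), -1))) = Add(3, Mul(Add(7, p), Pow(Add(-32, p), -1))) = Add(3, Mul(Pow(Add(-32, p), -1), Add(7, p))))
Add(Add(Function('r')(-49), Mul(-1, Function('a')(-7))), Function('h')(-61, t)) = Add(Add(27, Mul(-1, -31)), Mul(Pow(Add(-32, -5), -1), Add(-89, Mul(4, -5)))) = Add(Add(27, 31), Mul(Pow(-37, -1), Add(-89, -20))) = Add(58, Mul(Rational(-1, 37), -109)) = Add(58, Rational(109, 37)) = Rational(2255, 37)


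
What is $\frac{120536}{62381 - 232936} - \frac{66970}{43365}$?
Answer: $- \frac{475688914}{211317645} \approx -2.2511$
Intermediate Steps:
$\frac{120536}{62381 - 232936} - \frac{66970}{43365} = \frac{120536}{62381 - 232936} - \frac{13394}{8673} = \frac{120536}{-170555} - \frac{13394}{8673} = 120536 \left(- \frac{1}{170555}\right) - \frac{13394}{8673} = - \frac{120536}{170555} - \frac{13394}{8673} = - \frac{475688914}{211317645}$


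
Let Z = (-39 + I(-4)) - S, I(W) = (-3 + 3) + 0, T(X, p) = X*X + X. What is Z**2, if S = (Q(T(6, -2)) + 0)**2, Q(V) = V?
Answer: 3250809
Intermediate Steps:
T(X, p) = X + X**2 (T(X, p) = X**2 + X = X + X**2)
I(W) = 0 (I(W) = 0 + 0 = 0)
S = 1764 (S = (6*(1 + 6) + 0)**2 = (6*7 + 0)**2 = (42 + 0)**2 = 42**2 = 1764)
Z = -1803 (Z = (-39 + 0) - 1*1764 = -39 - 1764 = -1803)
Z**2 = (-1803)**2 = 3250809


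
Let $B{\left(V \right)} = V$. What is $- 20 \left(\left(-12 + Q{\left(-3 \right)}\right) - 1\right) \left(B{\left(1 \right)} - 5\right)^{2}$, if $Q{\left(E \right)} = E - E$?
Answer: $4160$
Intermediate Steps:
$Q{\left(E \right)} = 0$
$- 20 \left(\left(-12 + Q{\left(-3 \right)}\right) - 1\right) \left(B{\left(1 \right)} - 5\right)^{2} = - 20 \left(\left(-12 + 0\right) - 1\right) \left(1 - 5\right)^{2} = - 20 \left(-12 - 1\right) \left(-4\right)^{2} = \left(-20\right) \left(-13\right) 16 = 260 \cdot 16 = 4160$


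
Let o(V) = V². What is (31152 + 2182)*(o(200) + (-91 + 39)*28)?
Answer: 1284825696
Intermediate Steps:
(31152 + 2182)*(o(200) + (-91 + 39)*28) = (31152 + 2182)*(200² + (-91 + 39)*28) = 33334*(40000 - 52*28) = 33334*(40000 - 1456) = 33334*38544 = 1284825696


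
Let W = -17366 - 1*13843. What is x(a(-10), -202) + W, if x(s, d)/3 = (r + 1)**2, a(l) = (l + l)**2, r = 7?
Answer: -31017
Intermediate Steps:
a(l) = 4*l**2 (a(l) = (2*l)**2 = 4*l**2)
x(s, d) = 192 (x(s, d) = 3*(7 + 1)**2 = 3*8**2 = 3*64 = 192)
W = -31209 (W = -17366 - 13843 = -31209)
x(a(-10), -202) + W = 192 - 31209 = -31017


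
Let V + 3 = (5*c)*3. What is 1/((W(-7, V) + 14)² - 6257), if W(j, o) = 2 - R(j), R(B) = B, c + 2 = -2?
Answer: -1/5728 ≈ -0.00017458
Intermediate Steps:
c = -4 (c = -2 - 2 = -4)
V = -63 (V = -3 + (5*(-4))*3 = -3 - 20*3 = -3 - 60 = -63)
W(j, o) = 2 - j
1/((W(-7, V) + 14)² - 6257) = 1/(((2 - 1*(-7)) + 14)² - 6257) = 1/(((2 + 7) + 14)² - 6257) = 1/((9 + 14)² - 6257) = 1/(23² - 6257) = 1/(529 - 6257) = 1/(-5728) = -1/5728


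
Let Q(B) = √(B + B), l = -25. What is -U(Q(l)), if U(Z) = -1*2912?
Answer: 2912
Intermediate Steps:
Q(B) = √2*√B (Q(B) = √(2*B) = √2*√B)
U(Z) = -2912
-U(Q(l)) = -1*(-2912) = 2912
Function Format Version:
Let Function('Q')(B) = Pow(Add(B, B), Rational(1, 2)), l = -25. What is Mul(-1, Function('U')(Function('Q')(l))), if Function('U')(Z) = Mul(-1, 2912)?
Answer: 2912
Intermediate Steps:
Function('Q')(B) = Mul(Pow(2, Rational(1, 2)), Pow(B, Rational(1, 2))) (Function('Q')(B) = Pow(Mul(2, B), Rational(1, 2)) = Mul(Pow(2, Rational(1, 2)), Pow(B, Rational(1, 2))))
Function('U')(Z) = -2912
Mul(-1, Function('U')(Function('Q')(l))) = Mul(-1, -2912) = 2912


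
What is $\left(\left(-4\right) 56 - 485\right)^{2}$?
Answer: $502681$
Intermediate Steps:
$\left(\left(-4\right) 56 - 485\right)^{2} = \left(-224 - 485\right)^{2} = \left(-709\right)^{2} = 502681$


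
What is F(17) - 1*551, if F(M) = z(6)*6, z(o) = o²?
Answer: -335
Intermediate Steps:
F(M) = 216 (F(M) = 6²*6 = 36*6 = 216)
F(17) - 1*551 = 216 - 1*551 = 216 - 551 = -335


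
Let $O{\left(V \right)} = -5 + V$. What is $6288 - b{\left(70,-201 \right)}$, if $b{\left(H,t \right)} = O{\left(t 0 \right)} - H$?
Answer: $6363$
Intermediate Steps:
$b{\left(H,t \right)} = -5 - H$ ($b{\left(H,t \right)} = \left(-5 + t 0\right) - H = \left(-5 + 0\right) - H = -5 - H$)
$6288 - b{\left(70,-201 \right)} = 6288 - \left(-5 - 70\right) = 6288 - -75 = 6288 + 75 = 6363$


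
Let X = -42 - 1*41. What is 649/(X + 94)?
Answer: 59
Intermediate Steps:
X = -83 (X = -42 - 41 = -83)
649/(X + 94) = 649/(-83 + 94) = 649/11 = 649*(1/11) = 59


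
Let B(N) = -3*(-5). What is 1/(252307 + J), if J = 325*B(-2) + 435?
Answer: 1/257617 ≈ 3.8817e-6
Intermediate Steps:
B(N) = 15
J = 5310 (J = 325*15 + 435 = 4875 + 435 = 5310)
1/(252307 + J) = 1/(252307 + 5310) = 1/257617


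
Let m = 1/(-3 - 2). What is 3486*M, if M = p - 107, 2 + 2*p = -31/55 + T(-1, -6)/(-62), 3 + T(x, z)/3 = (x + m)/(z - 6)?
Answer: -2572680201/6820 ≈ -3.7723e+5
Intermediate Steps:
m = -⅕ (m = 1/(-5) = -⅕ ≈ -0.20000)
T(x, z) = -9 + 3*(-⅕ + x)/(-6 + z) (T(x, z) = -9 + 3*((x - ⅕)/(z - 6)) = -9 + 3*((-⅕ + x)/(-6 + z)) = -9 + 3*(-⅕ + x)/(-6 + z))
p = -16527/13640 (p = -1 + (-31/55 + (3*(89 - 15*(-6) + 5*(-1))/(5*(-6 - 6)))/(-62))/2 = -1 + (-31*1/55 + ((⅗)*(89 + 90 - 5)/(-12))*(-1/62))/2 = -1 + (-31/55 + ((⅗)*(-1/12)*174)*(-1/62))/2 = -1 + (-31/55 - 87/10*(-1/62))/2 = -1 + (-31/55 + 87/620)/2 = -1 + (½)*(-2887/6820) = -1 - 2887/13640 = -16527/13640 ≈ -1.2117)
M = -1476007/13640 (M = -16527/13640 - 107 = -1476007/13640 ≈ -108.21)
3486*M = 3486*(-1476007/13640) = -2572680201/6820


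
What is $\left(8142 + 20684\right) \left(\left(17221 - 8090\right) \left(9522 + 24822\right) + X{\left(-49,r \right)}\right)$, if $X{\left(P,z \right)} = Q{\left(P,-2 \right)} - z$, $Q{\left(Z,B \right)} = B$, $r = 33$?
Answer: $9039690305954$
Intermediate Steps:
$X{\left(P,z \right)} = -2 - z$
$\left(8142 + 20684\right) \left(\left(17221 - 8090\right) \left(9522 + 24822\right) + X{\left(-49,r \right)}\right) = \left(8142 + 20684\right) \left(\left(17221 - 8090\right) \left(9522 + 24822\right) - 35\right) = 28826 \left(9131 \cdot 34344 - 35\right) = 28826 \left(313595064 - 35\right) = 28826 \cdot 313595029 = 9039690305954$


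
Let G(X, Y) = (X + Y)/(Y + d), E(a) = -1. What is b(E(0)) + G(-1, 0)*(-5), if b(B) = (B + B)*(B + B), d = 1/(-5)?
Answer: -21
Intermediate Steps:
d = -⅕ ≈ -0.20000
b(B) = 4*B² (b(B) = (2*B)*(2*B) = 4*B²)
G(X, Y) = (X + Y)/(-⅕ + Y) (G(X, Y) = (X + Y)/(Y - ⅕) = (X + Y)/(-⅕ + Y))
b(E(0)) + G(-1, 0)*(-5) = 4*(-1)² + (5*(-1 + 0)/(-1 + 5*0))*(-5) = 4*1 + (5*(-1)/(-1 + 0))*(-5) = 4 + (5*(-1)/(-1))*(-5) = 4 + (5*(-1)*(-1))*(-5) = 4 + 5*(-5) = 4 - 25 = -21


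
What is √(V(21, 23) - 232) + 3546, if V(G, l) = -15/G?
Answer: 3546 + 3*I*√1267/7 ≈ 3546.0 + 15.255*I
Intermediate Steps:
√(V(21, 23) - 232) + 3546 = √(-15/21 - 232) + 3546 = √(-15*1/21 - 232) + 3546 = √(-5/7 - 232) + 3546 = √(-1629/7) + 3546 = 3*I*√1267/7 + 3546 = 3546 + 3*I*√1267/7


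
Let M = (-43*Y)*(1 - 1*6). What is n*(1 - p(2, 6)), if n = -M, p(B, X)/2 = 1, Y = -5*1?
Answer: -1075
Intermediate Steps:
Y = -5
p(B, X) = 2 (p(B, X) = 2*1 = 2)
M = -1075 (M = (-43*(-5))*(1 - 1*6) = 215*(1 - 6) = 215*(-5) = -1075)
n = 1075 (n = -1*(-1075) = 1075)
n*(1 - p(2, 6)) = 1075*(1 - 1*2) = 1075*(1 - 2) = 1075*(-1) = -1075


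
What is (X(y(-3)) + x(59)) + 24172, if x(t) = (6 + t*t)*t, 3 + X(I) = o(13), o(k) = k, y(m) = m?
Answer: 229915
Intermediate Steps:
X(I) = 10 (X(I) = -3 + 13 = 10)
x(t) = t*(6 + t²) (x(t) = (6 + t²)*t = t*(6 + t²))
(X(y(-3)) + x(59)) + 24172 = (10 + 59*(6 + 59²)) + 24172 = (10 + 59*(6 + 3481)) + 24172 = (10 + 59*3487) + 24172 = (10 + 205733) + 24172 = 205743 + 24172 = 229915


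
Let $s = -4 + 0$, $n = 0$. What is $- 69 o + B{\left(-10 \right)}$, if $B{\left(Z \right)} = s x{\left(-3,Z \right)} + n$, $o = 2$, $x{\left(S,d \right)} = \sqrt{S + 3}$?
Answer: $-138$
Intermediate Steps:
$x{\left(S,d \right)} = \sqrt{3 + S}$
$s = -4$
$B{\left(Z \right)} = 0$ ($B{\left(Z \right)} = - 4 \sqrt{3 - 3} + 0 = - 4 \sqrt{0} + 0 = \left(-4\right) 0 + 0 = 0 + 0 = 0$)
$- 69 o + B{\left(-10 \right)} = \left(-69\right) 2 + 0 = -138 + 0 = -138$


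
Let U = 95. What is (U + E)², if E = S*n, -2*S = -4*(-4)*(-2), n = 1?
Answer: 12321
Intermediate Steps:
S = 16 (S = -(-4*(-4))*(-2)/2 = -8*(-2) = -½*(-32) = 16)
E = 16 (E = 16*1 = 16)
(U + E)² = (95 + 16)² = 111² = 12321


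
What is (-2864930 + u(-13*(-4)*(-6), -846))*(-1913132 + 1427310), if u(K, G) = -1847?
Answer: 1392743335694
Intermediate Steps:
(-2864930 + u(-13*(-4)*(-6), -846))*(-1913132 + 1427310) = (-2864930 - 1847)*(-1913132 + 1427310) = -2866777*(-485822) = 1392743335694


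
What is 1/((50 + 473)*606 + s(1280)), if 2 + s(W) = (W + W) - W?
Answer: 1/318216 ≈ 3.1425e-6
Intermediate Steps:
s(W) = -2 + W (s(W) = -2 + ((W + W) - W) = -2 + (2*W - W) = -2 + W)
1/((50 + 473)*606 + s(1280)) = 1/((50 + 473)*606 + (-2 + 1280)) = 1/(523*606 + 1278) = 1/(316938 + 1278) = 1/318216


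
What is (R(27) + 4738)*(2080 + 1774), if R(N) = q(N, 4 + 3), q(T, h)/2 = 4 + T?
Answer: 18499200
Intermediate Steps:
q(T, h) = 8 + 2*T (q(T, h) = 2*(4 + T) = 8 + 2*T)
R(N) = 8 + 2*N
(R(27) + 4738)*(2080 + 1774) = ((8 + 2*27) + 4738)*(2080 + 1774) = ((8 + 54) + 4738)*3854 = (62 + 4738)*3854 = 4800*3854 = 18499200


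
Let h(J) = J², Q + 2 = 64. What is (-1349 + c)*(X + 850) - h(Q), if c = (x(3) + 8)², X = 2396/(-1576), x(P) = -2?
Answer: -440451749/394 ≈ -1.1179e+6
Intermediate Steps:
Q = 62 (Q = -2 + 64 = 62)
X = -599/394 (X = 2396*(-1/1576) = -599/394 ≈ -1.5203)
c = 36 (c = (-2 + 8)² = 6² = 36)
(-1349 + c)*(X + 850) - h(Q) = (-1349 + 36)*(-599/394 + 850) - 1*62² = -1313*334301/394 - 1*3844 = -438937213/394 - 3844 = -440451749/394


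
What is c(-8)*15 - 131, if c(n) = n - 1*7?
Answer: -356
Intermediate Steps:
c(n) = -7 + n (c(n) = n - 7 = -7 + n)
c(-8)*15 - 131 = (-7 - 8)*15 - 131 = -15*15 - 131 = -225 - 131 = -356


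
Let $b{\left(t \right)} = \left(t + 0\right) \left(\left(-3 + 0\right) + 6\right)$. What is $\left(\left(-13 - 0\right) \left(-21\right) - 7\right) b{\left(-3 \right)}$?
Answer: $-2394$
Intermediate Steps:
$b{\left(t \right)} = 3 t$ ($b{\left(t \right)} = t \left(-3 + 6\right) = t 3 = 3 t$)
$\left(\left(-13 - 0\right) \left(-21\right) - 7\right) b{\left(-3 \right)} = \left(\left(-13 - 0\right) \left(-21\right) - 7\right) 3 \left(-3\right) = \left(\left(-13 + 0\right) \left(-21\right) - 7\right) \left(-9\right) = \left(\left(-13\right) \left(-21\right) - 7\right) \left(-9\right) = \left(273 - 7\right) \left(-9\right) = 266 \left(-9\right) = -2394$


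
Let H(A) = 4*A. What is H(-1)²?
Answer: 16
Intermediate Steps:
H(-1)² = (4*(-1))² = (-4)² = 16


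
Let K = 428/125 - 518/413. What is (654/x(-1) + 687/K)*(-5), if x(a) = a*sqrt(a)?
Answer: -8444375/5334 - 3270*I ≈ -1583.1 - 3270.0*I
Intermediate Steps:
K = 16002/7375 (K = 428*(1/125) - 518*1/413 = 428/125 - 74/59 = 16002/7375 ≈ 2.1698)
x(a) = a**(3/2)
(654/x(-1) + 687/K)*(-5) = (654/((-1)**(3/2)) + 687/(16002/7375))*(-5) = (654/((-I)) + 687*(7375/16002))*(-5) = (654*I + 1688875/5334)*(-5) = (1688875/5334 + 654*I)*(-5) = -8444375/5334 - 3270*I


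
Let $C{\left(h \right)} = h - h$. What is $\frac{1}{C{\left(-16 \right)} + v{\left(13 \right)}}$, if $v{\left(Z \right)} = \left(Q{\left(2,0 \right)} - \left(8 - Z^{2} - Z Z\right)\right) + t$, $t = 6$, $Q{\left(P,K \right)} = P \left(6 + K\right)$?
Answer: $\frac{1}{348} \approx 0.0028736$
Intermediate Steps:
$C{\left(h \right)} = 0$
$v{\left(Z \right)} = 10 + 2 Z^{2}$ ($v{\left(Z \right)} = \left(2 \left(6 + 0\right) - \left(8 - Z^{2} - Z Z\right)\right) + 6 = \left(2 \cdot 6 + \left(\left(Z^{2} + Z^{2}\right) - 8\right)\right) + 6 = \left(12 + \left(2 Z^{2} - 8\right)\right) + 6 = \left(12 + \left(-8 + 2 Z^{2}\right)\right) + 6 = \left(4 + 2 Z^{2}\right) + 6 = 10 + 2 Z^{2}$)
$\frac{1}{C{\left(-16 \right)} + v{\left(13 \right)}} = \frac{1}{0 + \left(10 + 2 \cdot 13^{2}\right)} = \frac{1}{0 + \left(10 + 2 \cdot 169\right)} = \frac{1}{0 + \left(10 + 338\right)} = \frac{1}{0 + 348} = \frac{1}{348}$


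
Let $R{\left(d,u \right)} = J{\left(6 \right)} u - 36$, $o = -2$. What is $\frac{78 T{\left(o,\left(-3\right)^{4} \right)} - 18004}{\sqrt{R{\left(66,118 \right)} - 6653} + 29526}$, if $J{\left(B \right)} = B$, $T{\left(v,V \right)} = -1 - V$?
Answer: $- \frac{720434400}{871790657} + \frac{24400 i \sqrt{5981}}{871790657} \approx -0.82638 + 0.0021645 i$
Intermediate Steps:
$R{\left(d,u \right)} = -36 + 6 u$ ($R{\left(d,u \right)} = 6 u - 36 = -36 + 6 u$)
$\frac{78 T{\left(o,\left(-3\right)^{4} \right)} - 18004}{\sqrt{R{\left(66,118 \right)} - 6653} + 29526} = \frac{78 \left(-1 - \left(-3\right)^{4}\right) - 18004}{\sqrt{\left(-36 + 6 \cdot 118\right) - 6653} + 29526} = \frac{78 \left(-1 - 81\right) - 18004}{\sqrt{\left(-36 + 708\right) - 6653} + 29526} = \frac{78 \left(-1 - 81\right) - 18004}{\sqrt{672 - 6653} + 29526} = \frac{78 \left(-82\right) - 18004}{\sqrt{-5981} + 29526} = \frac{-6396 - 18004}{i \sqrt{5981} + 29526} = - \frac{24400}{29526 + i \sqrt{5981}}$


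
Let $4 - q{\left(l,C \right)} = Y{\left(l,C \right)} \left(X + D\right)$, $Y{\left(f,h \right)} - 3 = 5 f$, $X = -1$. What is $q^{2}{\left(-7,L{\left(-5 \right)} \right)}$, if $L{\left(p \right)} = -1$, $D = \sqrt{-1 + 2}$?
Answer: $16$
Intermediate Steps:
$D = 1$ ($D = \sqrt{1} = 1$)
$Y{\left(f,h \right)} = 3 + 5 f$
$q{\left(l,C \right)} = 4$ ($q{\left(l,C \right)} = 4 - \left(3 + 5 l\right) \left(-1 + 1\right) = 4 - \left(3 + 5 l\right) 0 = 4 - 0 = 4 + 0 = 4$)
$q^{2}{\left(-7,L{\left(-5 \right)} \right)} = 4^{2} = 16$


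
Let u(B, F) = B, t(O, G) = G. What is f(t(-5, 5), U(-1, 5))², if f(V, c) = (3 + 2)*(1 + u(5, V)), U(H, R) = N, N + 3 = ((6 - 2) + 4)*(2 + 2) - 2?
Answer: 900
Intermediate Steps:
N = 27 (N = -3 + (((6 - 2) + 4)*(2 + 2) - 2) = -3 + ((4 + 4)*4 - 2) = -3 + (8*4 - 2) = -3 + (32 - 2) = -3 + 30 = 27)
U(H, R) = 27
f(V, c) = 30 (f(V, c) = (3 + 2)*(1 + 5) = 5*6 = 30)
f(t(-5, 5), U(-1, 5))² = 30² = 900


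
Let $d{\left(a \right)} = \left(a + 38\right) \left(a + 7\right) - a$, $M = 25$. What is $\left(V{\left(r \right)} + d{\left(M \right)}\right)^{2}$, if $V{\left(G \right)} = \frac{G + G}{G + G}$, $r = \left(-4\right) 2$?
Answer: $3968064$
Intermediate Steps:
$d{\left(a \right)} = - a + \left(7 + a\right) \left(38 + a\right)$ ($d{\left(a \right)} = \left(38 + a\right) \left(7 + a\right) - a = \left(7 + a\right) \left(38 + a\right) - a = - a + \left(7 + a\right) \left(38 + a\right)$)
$r = -8$
$V{\left(G \right)} = 1$ ($V{\left(G \right)} = \frac{2 G}{2 G} = 2 G \frac{1}{2 G} = 1$)
$\left(V{\left(r \right)} + d{\left(M \right)}\right)^{2} = \left(1 + \left(266 + 25^{2} + 44 \cdot 25\right)\right)^{2} = \left(1 + \left(266 + 625 + 1100\right)\right)^{2} = \left(1 + 1991\right)^{2} = 1992^{2} = 3968064$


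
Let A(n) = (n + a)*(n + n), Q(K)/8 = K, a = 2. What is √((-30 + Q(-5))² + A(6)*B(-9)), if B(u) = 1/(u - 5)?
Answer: 2*√59941/7 ≈ 69.951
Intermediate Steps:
Q(K) = 8*K
B(u) = 1/(-5 + u)
A(n) = 2*n*(2 + n) (A(n) = (n + 2)*(n + n) = (2 + n)*(2*n) = 2*n*(2 + n))
√((-30 + Q(-5))² + A(6)*B(-9)) = √((-30 + 8*(-5))² + (2*6*(2 + 6))/(-5 - 9)) = √((-30 - 40)² + (2*6*8)/(-14)) = √((-70)² + 96*(-1/14)) = √(4900 - 48/7) = √(34252/7) = 2*√59941/7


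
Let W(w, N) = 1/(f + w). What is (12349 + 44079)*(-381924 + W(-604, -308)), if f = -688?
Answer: -6961040027563/323 ≈ -2.1551e+10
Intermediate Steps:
W(w, N) = 1/(-688 + w)
(12349 + 44079)*(-381924 + W(-604, -308)) = (12349 + 44079)*(-381924 + 1/(-688 - 604)) = 56428*(-381924 + 1/(-1292)) = 56428*(-381924 - 1/1292) = 56428*(-493445809/1292) = -6961040027563/323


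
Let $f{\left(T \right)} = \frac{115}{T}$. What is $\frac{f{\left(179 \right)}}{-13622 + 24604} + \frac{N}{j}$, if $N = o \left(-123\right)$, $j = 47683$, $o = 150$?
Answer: $- \frac{884466355}{2286199814} \approx -0.38687$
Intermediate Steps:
$N = -18450$ ($N = 150 \left(-123\right) = -18450$)
$\frac{f{\left(179 \right)}}{-13622 + 24604} + \frac{N}{j} = \frac{115 \cdot \frac{1}{179}}{-13622 + 24604} - \frac{18450}{47683} = \frac{115 \cdot \frac{1}{179}}{10982} - \frac{450}{1163} = \frac{115}{179} \cdot \frac{1}{10982} - \frac{450}{1163} = \frac{115}{1965778} - \frac{450}{1163} = - \frac{884466355}{2286199814}$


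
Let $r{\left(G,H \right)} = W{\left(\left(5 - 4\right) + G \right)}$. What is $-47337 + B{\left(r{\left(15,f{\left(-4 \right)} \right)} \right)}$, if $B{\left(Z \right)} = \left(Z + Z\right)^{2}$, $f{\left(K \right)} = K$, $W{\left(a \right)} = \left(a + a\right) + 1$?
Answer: $-42981$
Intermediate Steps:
$W{\left(a \right)} = 1 + 2 a$ ($W{\left(a \right)} = 2 a + 1 = 1 + 2 a$)
$r{\left(G,H \right)} = 3 + 2 G$ ($r{\left(G,H \right)} = 1 + 2 \left(\left(5 - 4\right) + G\right) = 1 + 2 \left(1 + G\right) = 1 + \left(2 + 2 G\right) = 3 + 2 G$)
$B{\left(Z \right)} = 4 Z^{2}$ ($B{\left(Z \right)} = \left(2 Z\right)^{2} = 4 Z^{2}$)
$-47337 + B{\left(r{\left(15,f{\left(-4 \right)} \right)} \right)} = -47337 + 4 \left(3 + 2 \cdot 15\right)^{2} = -47337 + 4 \left(3 + 30\right)^{2} = -47337 + 4 \cdot 33^{2} = -47337 + 4 \cdot 1089 = -47337 + 4356 = -42981$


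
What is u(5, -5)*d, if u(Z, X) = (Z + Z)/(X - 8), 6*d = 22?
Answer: -110/39 ≈ -2.8205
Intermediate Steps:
d = 11/3 (d = (⅙)*22 = 11/3 ≈ 3.6667)
u(Z, X) = 2*Z/(-8 + X) (u(Z, X) = (2*Z)/(-8 + X) = 2*Z/(-8 + X))
u(5, -5)*d = (2*5/(-8 - 5))*(11/3) = (2*5/(-13))*(11/3) = (2*5*(-1/13))*(11/3) = -10/13*11/3 = -110/39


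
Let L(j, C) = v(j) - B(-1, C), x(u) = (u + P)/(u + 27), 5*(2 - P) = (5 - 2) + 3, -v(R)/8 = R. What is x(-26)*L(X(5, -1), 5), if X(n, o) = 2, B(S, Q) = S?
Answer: 378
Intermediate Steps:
v(R) = -8*R
P = 4/5 (P = 2 - ((5 - 2) + 3)/5 = 2 - (3 + 3)/5 = 2 - 1/5*6 = 2 - 6/5 = 4/5 ≈ 0.80000)
x(u) = (4/5 + u)/(27 + u) (x(u) = (u + 4/5)/(u + 27) = (4/5 + u)/(27 + u))
L(j, C) = 1 - 8*j (L(j, C) = -8*j - 1*(-1) = -8*j + 1 = 1 - 8*j)
x(-26)*L(X(5, -1), 5) = ((4/5 - 26)/(27 - 26))*(1 - 8*2) = (-126/5/1)*(1 - 16) = (1*(-126/5))*(-15) = -126/5*(-15) = 378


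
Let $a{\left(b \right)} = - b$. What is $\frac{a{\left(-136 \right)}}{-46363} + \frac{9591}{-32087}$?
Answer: $- \frac{449031365}{1487649581} \approx -0.30184$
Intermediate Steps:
$\frac{a{\left(-136 \right)}}{-46363} + \frac{9591}{-32087} = \frac{\left(-1\right) \left(-136\right)}{-46363} + \frac{9591}{-32087} = 136 \left(- \frac{1}{46363}\right) + 9591 \left(- \frac{1}{32087}\right) = - \frac{136}{46363} - \frac{9591}{32087} = - \frac{449031365}{1487649581}$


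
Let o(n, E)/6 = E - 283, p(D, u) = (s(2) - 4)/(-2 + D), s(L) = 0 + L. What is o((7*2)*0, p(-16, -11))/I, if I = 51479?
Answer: -5092/154437 ≈ -0.032971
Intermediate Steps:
s(L) = L
p(D, u) = -2/(-2 + D) (p(D, u) = (2 - 4)/(-2 + D) = -2/(-2 + D))
o(n, E) = -1698 + 6*E (o(n, E) = 6*(E - 283) = 6*(-283 + E) = -1698 + 6*E)
o((7*2)*0, p(-16, -11))/I = (-1698 + 6*(-2/(-2 - 16)))/51479 = (-1698 + 6*(-2/(-18)))*(1/51479) = (-1698 + 6*(-2*(-1/18)))*(1/51479) = (-1698 + 6*(1/9))*(1/51479) = (-1698 + 2/3)*(1/51479) = -5092/3*1/51479 = -5092/154437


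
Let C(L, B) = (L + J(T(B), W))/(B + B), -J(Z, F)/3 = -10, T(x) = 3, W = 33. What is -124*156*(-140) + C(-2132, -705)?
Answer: 1909253851/705 ≈ 2.7082e+6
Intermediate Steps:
J(Z, F) = 30 (J(Z, F) = -3*(-10) = 30)
C(L, B) = (30 + L)/(2*B) (C(L, B) = (L + 30)/(B + B) = (30 + L)/((2*B)) = (30 + L)*(1/(2*B)) = (30 + L)/(2*B))
-124*156*(-140) + C(-2132, -705) = -124*156*(-140) + (½)*(30 - 2132)/(-705) = -19344*(-140) + (½)*(-1/705)*(-2102) = 2708160 + 1051/705 = 1909253851/705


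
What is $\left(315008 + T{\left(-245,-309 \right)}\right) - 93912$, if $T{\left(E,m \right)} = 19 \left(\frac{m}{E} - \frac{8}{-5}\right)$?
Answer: $\frac{54181839}{245} \approx 2.2115 \cdot 10^{5}$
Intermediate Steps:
$T{\left(E,m \right)} = \frac{152}{5} + \frac{19 m}{E}$ ($T{\left(E,m \right)} = 19 \left(\frac{m}{E} - - \frac{8}{5}\right) = 19 \left(\frac{m}{E} + \frac{8}{5}\right) = 19 \left(\frac{8}{5} + \frac{m}{E}\right) = \frac{152}{5} + \frac{19 m}{E}$)
$\left(315008 + T{\left(-245,-309 \right)}\right) - 93912 = \left(315008 + \left(\frac{152}{5} + 19 \left(-309\right) \frac{1}{-245}\right)\right) - 93912 = \left(315008 + \left(\frac{152}{5} + 19 \left(-309\right) \left(- \frac{1}{245}\right)\right)\right) - 93912 = \left(315008 + \left(\frac{152}{5} + \frac{5871}{245}\right)\right) - 93912 = \left(315008 + \frac{13319}{245}\right) - 93912 = \frac{77190279}{245} - 93912 = \frac{54181839}{245}$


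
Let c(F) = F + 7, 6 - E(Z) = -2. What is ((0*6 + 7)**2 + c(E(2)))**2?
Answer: 4096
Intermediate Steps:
E(Z) = 8 (E(Z) = 6 - 1*(-2) = 6 + 2 = 8)
c(F) = 7 + F
((0*6 + 7)**2 + c(E(2)))**2 = ((0*6 + 7)**2 + (7 + 8))**2 = ((0 + 7)**2 + 15)**2 = (7**2 + 15)**2 = (49 + 15)**2 = 64**2 = 4096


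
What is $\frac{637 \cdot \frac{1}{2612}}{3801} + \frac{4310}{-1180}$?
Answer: $- \frac{305641729}{83680644} \approx -3.6525$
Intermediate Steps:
$\frac{637 \cdot \frac{1}{2612}}{3801} + \frac{4310}{-1180} = 637 \cdot \frac{1}{2612} \cdot \frac{1}{3801} + 4310 \left(- \frac{1}{1180}\right) = \frac{637}{2612} \cdot \frac{1}{3801} - \frac{431}{118} = \frac{91}{1418316} - \frac{431}{118} = - \frac{305641729}{83680644}$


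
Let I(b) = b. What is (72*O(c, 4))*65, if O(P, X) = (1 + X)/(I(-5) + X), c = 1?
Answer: -23400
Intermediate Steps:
O(P, X) = (1 + X)/(-5 + X)
(72*O(c, 4))*65 = (72*((1 + 4)/(-5 + 4)))*65 = (72*(5/(-1)))*65 = (72*(-1*5))*65 = (72*(-5))*65 = -360*65 = -23400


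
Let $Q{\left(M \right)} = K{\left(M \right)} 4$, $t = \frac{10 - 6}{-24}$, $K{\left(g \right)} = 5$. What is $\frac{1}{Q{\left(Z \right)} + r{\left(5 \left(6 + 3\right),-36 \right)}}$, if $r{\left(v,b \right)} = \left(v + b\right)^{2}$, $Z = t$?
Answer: $\frac{1}{101} \approx 0.009901$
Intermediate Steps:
$t = - \frac{1}{6}$ ($t = \left(10 - 6\right) \left(- \frac{1}{24}\right) = 4 \left(- \frac{1}{24}\right) = - \frac{1}{6} \approx -0.16667$)
$Z = - \frac{1}{6} \approx -0.16667$
$r{\left(v,b \right)} = \left(b + v\right)^{2}$
$Q{\left(M \right)} = 20$ ($Q{\left(M \right)} = 5 \cdot 4 = 20$)
$\frac{1}{Q{\left(Z \right)} + r{\left(5 \left(6 + 3\right),-36 \right)}} = \frac{1}{20 + \left(-36 + 5 \left(6 + 3\right)\right)^{2}} = \frac{1}{20 + \left(-36 + 5 \cdot 9\right)^{2}} = \frac{1}{20 + \left(-36 + 45\right)^{2}} = \frac{1}{20 + 9^{2}} = \frac{1}{20 + 81} = \frac{1}{101}$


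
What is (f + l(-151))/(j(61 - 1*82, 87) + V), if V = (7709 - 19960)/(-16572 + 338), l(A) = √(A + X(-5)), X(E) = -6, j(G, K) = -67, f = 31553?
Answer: -512231402/1075427 - 16234*I*√157/1075427 ≈ -476.31 - 0.18914*I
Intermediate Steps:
l(A) = √(-6 + A) (l(A) = √(A - 6) = √(-6 + A))
V = 12251/16234 (V = -12251/(-16234) = -12251*(-1/16234) = 12251/16234 ≈ 0.75465)
(f + l(-151))/(j(61 - 1*82, 87) + V) = (31553 + √(-6 - 151))/(-67 + 12251/16234) = (31553 + √(-157))/(-1075427/16234) = (31553 + I*√157)*(-16234/1075427) = -512231402/1075427 - 16234*I*√157/1075427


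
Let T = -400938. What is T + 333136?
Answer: -67802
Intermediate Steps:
T + 333136 = -400938 + 333136 = -67802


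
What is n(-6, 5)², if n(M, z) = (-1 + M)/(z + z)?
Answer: 49/100 ≈ 0.49000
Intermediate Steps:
n(M, z) = (-1 + M)/(2*z) (n(M, z) = (-1 + M)/((2*z)) = (-1 + M)*(1/(2*z)) = (-1 + M)/(2*z))
n(-6, 5)² = ((½)*(-1 - 6)/5)² = ((½)*(⅕)*(-7))² = (-7/10)² = 49/100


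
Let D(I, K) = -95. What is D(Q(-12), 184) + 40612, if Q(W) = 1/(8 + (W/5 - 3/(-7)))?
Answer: 40517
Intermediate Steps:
Q(W) = 1/(59/7 + W/5) (Q(W) = 1/(8 + (W*(1/5) - 3*(-1/7))) = 1/(8 + (W/5 + 3/7)) = 1/(8 + (3/7 + W/5)) = 1/(59/7 + W/5))
D(Q(-12), 184) + 40612 = -95 + 40612 = 40517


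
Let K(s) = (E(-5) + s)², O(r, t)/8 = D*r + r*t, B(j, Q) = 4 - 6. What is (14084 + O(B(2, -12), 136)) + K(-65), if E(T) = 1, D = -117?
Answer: 17876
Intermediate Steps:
B(j, Q) = -2
O(r, t) = -936*r + 8*r*t (O(r, t) = 8*(-117*r + r*t) = -936*r + 8*r*t)
K(s) = (1 + s)²
(14084 + O(B(2, -12), 136)) + K(-65) = (14084 + 8*(-2)*(-117 + 136)) + (1 - 65)² = (14084 + 8*(-2)*19) + (-64)² = (14084 - 304) + 4096 = 13780 + 4096 = 17876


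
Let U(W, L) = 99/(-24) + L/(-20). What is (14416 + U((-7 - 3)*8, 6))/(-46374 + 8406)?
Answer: -576463/1518720 ≈ -0.37957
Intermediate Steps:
U(W, L) = -33/8 - L/20 (U(W, L) = 99*(-1/24) + L*(-1/20) = -33/8 - L/20)
(14416 + U((-7 - 3)*8, 6))/(-46374 + 8406) = (14416 + (-33/8 - 1/20*6))/(-46374 + 8406) = (14416 + (-33/8 - 3/10))/(-37968) = (14416 - 177/40)*(-1/37968) = (576463/40)*(-1/37968) = -576463/1518720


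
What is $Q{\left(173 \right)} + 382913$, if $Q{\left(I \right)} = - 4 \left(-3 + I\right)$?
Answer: $382233$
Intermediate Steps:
$Q{\left(I \right)} = 12 - 4 I$
$Q{\left(173 \right)} + 382913 = \left(12 - 692\right) + 382913 = -680 + 382913 = 382233$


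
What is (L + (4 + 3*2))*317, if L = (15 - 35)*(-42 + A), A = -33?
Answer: 478670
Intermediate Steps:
L = 1500 (L = (15 - 35)*(-42 - 33) = -20*(-75) = 1500)
(L + (4 + 3*2))*317 = (1500 + (4 + 3*2))*317 = (1500 + (4 + 6))*317 = (1500 + 10)*317 = 1510*317 = 478670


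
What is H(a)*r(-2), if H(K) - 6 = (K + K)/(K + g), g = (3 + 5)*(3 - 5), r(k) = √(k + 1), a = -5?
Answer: 136*I/21 ≈ 6.4762*I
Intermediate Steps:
r(k) = √(1 + k)
g = -16 (g = 8*(-2) = -16)
H(K) = 6 + 2*K/(-16 + K) (H(K) = 6 + (K + K)/(K - 16) = 6 + (2*K)/(-16 + K) = 6 + 2*K/(-16 + K))
H(a)*r(-2) = (8*(-12 - 5)/(-16 - 5))*√(1 - 2) = (8*(-17)/(-21))*√(-1) = (8*(-1/21)*(-17))*I = 136*I/21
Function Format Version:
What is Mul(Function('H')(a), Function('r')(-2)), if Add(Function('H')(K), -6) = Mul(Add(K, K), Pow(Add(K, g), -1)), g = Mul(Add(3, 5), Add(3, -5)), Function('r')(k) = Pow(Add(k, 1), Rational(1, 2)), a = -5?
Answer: Mul(Rational(136, 21), I) ≈ Mul(6.4762, I)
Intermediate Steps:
Function('r')(k) = Pow(Add(1, k), Rational(1, 2))
g = -16 (g = Mul(8, -2) = -16)
Function('H')(K) = Add(6, Mul(2, K, Pow(Add(-16, K), -1))) (Function('H')(K) = Add(6, Mul(Add(K, K), Pow(Add(K, -16), -1))) = Add(6, Mul(Mul(2, K), Pow(Add(-16, K), -1))) = Add(6, Mul(2, K, Pow(Add(-16, K), -1))))
Mul(Function('H')(a), Function('r')(-2)) = Mul(Mul(8, Pow(Add(-16, -5), -1), Add(-12, -5)), Pow(Add(1, -2), Rational(1, 2))) = Mul(Mul(8, Pow(-21, -1), -17), Pow(-1, Rational(1, 2))) = Mul(Mul(8, Rational(-1, 21), -17), I) = Mul(Rational(136, 21), I)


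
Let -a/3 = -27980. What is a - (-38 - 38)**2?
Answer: 78164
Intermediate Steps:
a = 83940 (a = -3*(-27980) = 83940)
a - (-38 - 38)**2 = 83940 - (-38 - 38)**2 = 83940 - 1*(-76)**2 = 83940 - 1*5776 = 83940 - 5776 = 78164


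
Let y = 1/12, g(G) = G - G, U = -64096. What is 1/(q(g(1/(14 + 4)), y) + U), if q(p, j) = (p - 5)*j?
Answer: -12/769157 ≈ -1.5601e-5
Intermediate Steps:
g(G) = 0
y = 1/12 ≈ 0.083333
q(p, j) = j*(-5 + p) (q(p, j) = (-5 + p)*j = j*(-5 + p))
1/(q(g(1/(14 + 4)), y) + U) = 1/((-5 + 0)/12 - 64096) = 1/((1/12)*(-5) - 64096) = 1/(-5/12 - 64096) = 1/(-769157/12) = -12/769157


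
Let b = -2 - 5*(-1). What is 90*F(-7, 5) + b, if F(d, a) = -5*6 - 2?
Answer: -2877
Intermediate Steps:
F(d, a) = -32 (F(d, a) = -30 - 2 = -32)
b = 3 (b = -2 + 5 = 3)
90*F(-7, 5) + b = 90*(-32) + 3 = -2880 + 3 = -2877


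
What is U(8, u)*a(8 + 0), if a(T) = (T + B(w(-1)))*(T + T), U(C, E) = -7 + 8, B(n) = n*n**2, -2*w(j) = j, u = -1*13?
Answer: 130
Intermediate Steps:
u = -13
w(j) = -j/2
B(n) = n**3
U(C, E) = 1
a(T) = 2*T*(1/8 + T) (a(T) = (T + (-1/2*(-1))**3)*(T + T) = (T + (1/2)**3)*(2*T) = (T + 1/8)*(2*T) = (1/8 + T)*(2*T) = 2*T*(1/8 + T))
U(8, u)*a(8 + 0) = 1*((8 + 0)*(1 + 8*(8 + 0))/4) = 1*((1/4)*8*(1 + 8*8)) = 1*((1/4)*8*(1 + 64)) = 1*((1/4)*8*65) = 1*130 = 130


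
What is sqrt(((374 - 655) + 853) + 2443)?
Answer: 3*sqrt(335) ≈ 54.909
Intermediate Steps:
sqrt(((374 - 655) + 853) + 2443) = sqrt((-281 + 853) + 2443) = sqrt(572 + 2443) = sqrt(3015) = 3*sqrt(335)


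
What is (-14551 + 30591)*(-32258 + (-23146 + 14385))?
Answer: -657944760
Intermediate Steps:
(-14551 + 30591)*(-32258 + (-23146 + 14385)) = 16040*(-32258 - 8761) = 16040*(-41019) = -657944760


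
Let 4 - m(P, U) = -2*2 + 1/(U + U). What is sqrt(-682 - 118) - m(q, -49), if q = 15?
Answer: -785/98 + 20*I*sqrt(2) ≈ -8.0102 + 28.284*I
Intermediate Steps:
m(P, U) = 8 - 1/(2*U) (m(P, U) = 4 - (-2*2 + 1/(U + U)) = 4 - (-4 + 1/(2*U)) = 4 + (4 - 1/(2*U)) = 8 - 1/(2*U))
sqrt(-682 - 118) - m(q, -49) = sqrt(-682 - 118) - (8 - 1/2/(-49)) = sqrt(-800) - (8 - 1/2*(-1/49)) = 20*I*sqrt(2) - (8 + 1/98) = 20*I*sqrt(2) - 1*785/98 = 20*I*sqrt(2) - 785/98 = -785/98 + 20*I*sqrt(2)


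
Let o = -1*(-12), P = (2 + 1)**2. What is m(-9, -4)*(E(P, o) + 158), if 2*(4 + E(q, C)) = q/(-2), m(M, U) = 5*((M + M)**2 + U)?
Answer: 242800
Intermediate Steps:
P = 9 (P = 3**2 = 9)
o = 12
m(M, U) = 5*U + 20*M**2 (m(M, U) = 5*((2*M)**2 + U) = 5*(4*M**2 + U) = 5*(U + 4*M**2) = 5*U + 20*M**2)
E(q, C) = -4 - q/4 (E(q, C) = -4 + (q/(-2))/2 = -4 + (q*(-1/2))/2 = -4 + (-q/2)/2 = -4 - q/4)
m(-9, -4)*(E(P, o) + 158) = (5*(-4) + 20*(-9)**2)*((-4 - 1/4*9) + 158) = (-20 + 20*81)*((-4 - 9/4) + 158) = (-20 + 1620)*(-25/4 + 158) = 1600*(607/4) = 242800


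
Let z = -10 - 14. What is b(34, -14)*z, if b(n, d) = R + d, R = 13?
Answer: 24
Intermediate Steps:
b(n, d) = 13 + d
z = -24
b(34, -14)*z = (13 - 14)*(-24) = -1*(-24) = 24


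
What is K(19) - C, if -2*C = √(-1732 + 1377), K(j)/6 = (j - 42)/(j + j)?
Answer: -69/19 + I*√355/2 ≈ -3.6316 + 9.4207*I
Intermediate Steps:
K(j) = 3*(-42 + j)/j (K(j) = 6*((j - 42)/(j + j)) = 6*((-42 + j)/((2*j))) = 6*((-42 + j)*(1/(2*j))) = 6*((-42 + j)/(2*j)) = 3*(-42 + j)/j)
C = -I*√355/2 (C = -√(-1732 + 1377)/2 = -I*√355/2 ≈ -9.4207*I)
K(19) - C = (3 - 126/19) - (-1)*I*√355/2 = (3 - 126*1/19) + I*√355/2 = (3 - 126/19) + I*√355/2 = -69/19 + I*√355/2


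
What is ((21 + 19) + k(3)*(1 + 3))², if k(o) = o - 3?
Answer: 1600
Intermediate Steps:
k(o) = -3 + o
((21 + 19) + k(3)*(1 + 3))² = ((21 + 19) + (-3 + 3)*(1 + 3))² = (40 + 0*4)² = (40 + 0)² = 40² = 1600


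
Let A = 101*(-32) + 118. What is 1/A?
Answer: -1/3114 ≈ -0.00032113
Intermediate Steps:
A = -3114 (A = -3232 + 118 = -3114)
1/A = 1/(-3114) = -1/3114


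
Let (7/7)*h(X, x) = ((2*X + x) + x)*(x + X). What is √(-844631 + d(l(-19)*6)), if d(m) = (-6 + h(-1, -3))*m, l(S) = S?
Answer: I*√847595 ≈ 920.65*I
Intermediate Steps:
h(X, x) = (X + x)*(2*X + 2*x) (h(X, x) = ((2*X + x) + x)*(x + X) = ((x + 2*X) + x)*(X + x) = (2*X + 2*x)*(X + x) = (X + x)*(2*X + 2*x))
d(m) = 26*m (d(m) = (-6 + (2*(-1)² + 2*(-3)² + 4*(-1)*(-3)))*m = (-6 + (2*1 + 2*9 + 12))*m = (-6 + (2 + 18 + 12))*m = (-6 + 32)*m = 26*m)
√(-844631 + d(l(-19)*6)) = √(-844631 + 26*(-19*6)) = √(-844631 + 26*(-114)) = √(-844631 - 2964) = √(-847595) = I*√847595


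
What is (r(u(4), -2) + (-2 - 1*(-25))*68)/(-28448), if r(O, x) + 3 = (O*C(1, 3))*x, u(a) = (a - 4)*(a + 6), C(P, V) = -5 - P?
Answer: -223/4064 ≈ -0.054872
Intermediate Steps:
u(a) = (-4 + a)*(6 + a)
r(O, x) = -3 - 6*O*x (r(O, x) = -3 + (O*(-5 - 1*1))*x = -3 + (O*(-5 - 1))*x = -3 + (O*(-6))*x = -3 + (-6*O)*x = -3 - 6*O*x)
(r(u(4), -2) + (-2 - 1*(-25))*68)/(-28448) = ((-3 - 6*(-24 + 4² + 2*4)*(-2)) + (-2 - 1*(-25))*68)/(-28448) = ((-3 - 6*(-24 + 16 + 8)*(-2)) + (-2 + 25)*68)*(-1/28448) = ((-3 - 6*0*(-2)) + 23*68)*(-1/28448) = ((-3 + 0) + 1564)*(-1/28448) = (-3 + 1564)*(-1/28448) = 1561*(-1/28448) = -223/4064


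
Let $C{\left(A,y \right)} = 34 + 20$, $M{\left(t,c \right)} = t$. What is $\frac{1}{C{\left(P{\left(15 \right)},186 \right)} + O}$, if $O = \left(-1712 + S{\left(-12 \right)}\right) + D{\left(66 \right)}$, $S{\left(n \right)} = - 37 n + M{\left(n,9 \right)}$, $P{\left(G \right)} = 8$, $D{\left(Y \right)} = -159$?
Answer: $- \frac{1}{1385} \approx -0.00072202$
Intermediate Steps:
$C{\left(A,y \right)} = 54$
$S{\left(n \right)} = - 36 n$ ($S{\left(n \right)} = - 37 n + n = - 36 n$)
$O = -1439$ ($O = \left(-1712 - -432\right) - 159 = \left(-1712 + 432\right) - 159 = -1280 - 159 = -1439$)
$\frac{1}{C{\left(P{\left(15 \right)},186 \right)} + O} = \frac{1}{54 - 1439} = \frac{1}{-1385} = - \frac{1}{1385}$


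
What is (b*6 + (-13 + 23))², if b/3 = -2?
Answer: 676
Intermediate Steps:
b = -6 (b = 3*(-2) = -6)
(b*6 + (-13 + 23))² = (-6*6 + (-13 + 23))² = (-36 + 10)² = (-26)² = 676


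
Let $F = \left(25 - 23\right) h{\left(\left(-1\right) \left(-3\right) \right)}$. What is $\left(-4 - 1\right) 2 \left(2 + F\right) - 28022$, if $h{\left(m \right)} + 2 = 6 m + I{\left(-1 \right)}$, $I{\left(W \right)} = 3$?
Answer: $-28422$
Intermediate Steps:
$h{\left(m \right)} = 1 + 6 m$ ($h{\left(m \right)} = -2 + \left(6 m + 3\right) = -2 + \left(3 + 6 m\right) = 1 + 6 m$)
$F = 38$ ($F = \left(25 - 23\right) \left(1 + 6 \left(\left(-1\right) \left(-3\right)\right)\right) = \left(25 - 23\right) \left(1 + 6 \cdot 3\right) = 2 \left(1 + 18\right) = 2 \cdot 19 = 38$)
$\left(-4 - 1\right) 2 \left(2 + F\right) - 28022 = \left(-4 - 1\right) 2 \left(2 + 38\right) - 28022 = \left(-4 - 1\right) 2 \cdot 40 - 28022 = \left(-5\right) 2 \cdot 40 - 28022 = \left(-10\right) 40 - 28022 = -400 - 28022 = -28422$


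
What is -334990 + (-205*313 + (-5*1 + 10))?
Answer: -399150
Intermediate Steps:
-334990 + (-205*313 + (-5*1 + 10)) = -334990 + (-64165 + (-5 + 10)) = -334990 + (-64165 + 5) = -334990 - 64160 = -399150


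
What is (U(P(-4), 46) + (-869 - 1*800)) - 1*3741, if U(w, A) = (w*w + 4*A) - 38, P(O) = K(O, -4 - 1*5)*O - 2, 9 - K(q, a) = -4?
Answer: -2348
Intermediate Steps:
K(q, a) = 13 (K(q, a) = 9 - 1*(-4) = 9 + 4 = 13)
P(O) = -2 + 13*O (P(O) = 13*O - 2 = -2 + 13*O)
U(w, A) = -38 + w² + 4*A (U(w, A) = (w² + 4*A) - 38 = -38 + w² + 4*A)
(U(P(-4), 46) + (-869 - 1*800)) - 1*3741 = ((-38 + (-2 + 13*(-4))² + 4*46) + (-869 - 1*800)) - 1*3741 = ((-38 + (-2 - 52)² + 184) + (-869 - 800)) - 3741 = ((-38 + (-54)² + 184) - 1669) - 3741 = ((-38 + 2916 + 184) - 1669) - 3741 = (3062 - 1669) - 3741 = 1393 - 3741 = -2348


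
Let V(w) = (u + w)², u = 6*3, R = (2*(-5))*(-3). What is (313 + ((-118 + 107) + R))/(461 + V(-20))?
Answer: 332/465 ≈ 0.71398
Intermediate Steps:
R = 30 (R = -10*(-3) = 30)
u = 18
V(w) = (18 + w)²
(313 + ((-118 + 107) + R))/(461 + V(-20)) = (313 + ((-118 + 107) + 30))/(461 + (18 - 20)²) = (313 + (-11 + 30))/(461 + (-2)²) = (313 + 19)/(461 + 4) = 332/465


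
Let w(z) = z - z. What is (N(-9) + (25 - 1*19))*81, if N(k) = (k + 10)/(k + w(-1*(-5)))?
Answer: 477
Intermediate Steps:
w(z) = 0
N(k) = (10 + k)/k (N(k) = (k + 10)/(k + 0) = (10 + k)/k)
(N(-9) + (25 - 1*19))*81 = ((10 - 9)/(-9) + (25 - 1*19))*81 = (-⅑*1 + (25 - 19))*81 = (-⅑ + 6)*81 = (53/9)*81 = 477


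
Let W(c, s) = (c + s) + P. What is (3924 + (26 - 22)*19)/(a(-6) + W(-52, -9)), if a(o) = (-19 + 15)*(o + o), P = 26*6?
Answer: 4000/143 ≈ 27.972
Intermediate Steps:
P = 156
a(o) = -8*o
W(c, s) = 156 + c + s (W(c, s) = (c + s) + 156 = 156 + c + s)
(3924 + (26 - 22)*19)/(a(-6) + W(-52, -9)) = (3924 + (26 - 22)*19)/(-8*(-6) + (156 - 52 - 9)) = (3924 + 4*19)/(48 + 95) = (3924 + 76)/143 = 4000*(1/143) = 4000/143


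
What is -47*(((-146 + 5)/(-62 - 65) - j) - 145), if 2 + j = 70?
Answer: 1264770/127 ≈ 9958.8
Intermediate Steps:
j = 68 (j = -2 + 70 = 68)
-47*(((-146 + 5)/(-62 - 65) - j) - 145) = -47*(((-146 + 5)/(-62 - 65) - 1*68) - 145) = -47*((-141/(-127) - 68) - 145) = -47*((-141*(-1/127) - 68) - 145) = -47*((141/127 - 68) - 145) = -47*(-8495/127 - 145) = -47*(-26910/127) = 1264770/127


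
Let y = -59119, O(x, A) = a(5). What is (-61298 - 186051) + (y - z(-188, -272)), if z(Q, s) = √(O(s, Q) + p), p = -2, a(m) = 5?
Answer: -306468 - √3 ≈ -3.0647e+5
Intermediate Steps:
O(x, A) = 5
z(Q, s) = √3 (z(Q, s) = √(5 - 2) = √3)
(-61298 - 186051) + (y - z(-188, -272)) = (-61298 - 186051) + (-59119 - √3) = -247349 + (-59119 - √3) = -306468 - √3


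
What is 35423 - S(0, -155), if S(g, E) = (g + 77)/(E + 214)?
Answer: 2089880/59 ≈ 35422.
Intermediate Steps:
S(g, E) = (77 + g)/(214 + E)
35423 - S(0, -155) = 35423 - (77 + 0)/(214 - 155) = 35423 - 77/59 = 2089880/59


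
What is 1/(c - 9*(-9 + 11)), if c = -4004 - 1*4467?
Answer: -1/8489 ≈ -0.00011780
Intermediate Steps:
c = -8471 (c = -4004 - 4467 = -8471)
1/(c - 9*(-9 + 11)) = 1/(-8471 - 9*(-9 + 11)) = 1/(-8471 - 9*2) = 1/(-8471 - 18) = 1/(-8489) = -1/8489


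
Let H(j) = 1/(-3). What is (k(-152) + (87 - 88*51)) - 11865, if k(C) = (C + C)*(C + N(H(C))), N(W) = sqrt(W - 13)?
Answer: 29942 - 608*I*sqrt(30)/3 ≈ 29942.0 - 1110.1*I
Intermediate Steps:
H(j) = -1/3
N(W) = sqrt(-13 + W)
k(C) = 2*C*(C + 2*I*sqrt(30)/3) (k(C) = (C + C)*(C + sqrt(-13 - 1/3)) = (2*C)*(C + sqrt(-40/3)) = (2*C)*(C + 2*I*sqrt(30)/3) = 2*C*(C + 2*I*sqrt(30)/3))
(k(-152) + (87 - 88*51)) - 11865 = ((2/3)*(-152)*(3*(-152) + 2*I*sqrt(30)) + (87 - 88*51)) - 11865 = ((2/3)*(-152)*(-456 + 2*I*sqrt(30)) + (87 - 4488)) - 11865 = ((46208 - 608*I*sqrt(30)/3) - 4401) - 11865 = (41807 - 608*I*sqrt(30)/3) - 11865 = 29942 - 608*I*sqrt(30)/3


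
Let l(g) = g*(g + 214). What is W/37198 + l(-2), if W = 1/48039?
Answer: -757668802127/1786954722 ≈ -424.00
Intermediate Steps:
W = 1/48039 ≈ 2.0816e-5
l(g) = g*(214 + g)
W/37198 + l(-2) = (1/48039)/37198 - 2*(214 - 2) = (1/48039)*(1/37198) - 2*212 = 1/1786954722 - 424 = -757668802127/1786954722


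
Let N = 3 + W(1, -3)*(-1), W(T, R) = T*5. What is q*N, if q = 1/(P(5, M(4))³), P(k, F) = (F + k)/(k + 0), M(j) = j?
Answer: -250/729 ≈ -0.34294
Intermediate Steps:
W(T, R) = 5*T
P(k, F) = (F + k)/k
q = 125/729 (q = 1/(((4 + 5)/5)³) = 1/(((⅕)*9)³) = 1/((9/5)³) = 1/(729/125) = 125/729 ≈ 0.17147)
N = -2 (N = 3 + (5*1)*(-1) = 3 + 5*(-1) = 3 - 5 = -2)
q*N = (125/729)*(-2) = -250/729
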